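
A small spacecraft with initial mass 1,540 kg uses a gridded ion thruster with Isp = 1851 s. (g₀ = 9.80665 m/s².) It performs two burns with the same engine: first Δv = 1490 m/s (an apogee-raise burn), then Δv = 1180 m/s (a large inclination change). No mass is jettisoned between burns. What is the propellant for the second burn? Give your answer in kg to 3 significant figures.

propellant for the second burn ≈ 89.3 kg

v_e = Isp · g₀ = 1851 × 9.80665 = 18152.1 m/s.
After the first burn: m = 1540 × exp(−1490/18152.1) = 1540 × 0.92119 = 1,418.63 kg.
After the second burn: m = 1,418.63 × exp(−1180/18152.1) = 1,418.63 × 0.93706 = 1,329.34 kg.
Second-burn propellant = 1,418.63 − 1,329.34 = 89.29 kg.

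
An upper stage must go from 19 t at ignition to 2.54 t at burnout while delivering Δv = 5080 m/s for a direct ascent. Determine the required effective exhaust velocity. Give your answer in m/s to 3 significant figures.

v_e ≈ 2520 m/s

ln(m₀/m_f) = ln(19000/2540) = ln(7.48) = 2.0123.
By the Tsiolkovsky rocket equation, v_e = Δv / ln(m₀/m_f) = 5080 / 2.0123 = 2524.5 m/s.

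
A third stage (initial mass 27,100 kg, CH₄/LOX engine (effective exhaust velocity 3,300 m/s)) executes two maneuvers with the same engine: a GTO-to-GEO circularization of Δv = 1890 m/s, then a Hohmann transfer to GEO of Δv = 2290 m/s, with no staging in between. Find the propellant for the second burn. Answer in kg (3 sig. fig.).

After the first burn: m = 27100 × exp(−1890/3300.0) = 27100 × 0.56399 = 15,284.1 kg.
After the second burn: m = 15,284.1 × exp(−2290/3300.0) = 15,284.1 × 0.49960 = 7,635.94 kg.
Second-burn propellant = 15,284.1 − 7,635.94 = 7,648.16 kg.

propellant for the second burn ≈ 7650 kg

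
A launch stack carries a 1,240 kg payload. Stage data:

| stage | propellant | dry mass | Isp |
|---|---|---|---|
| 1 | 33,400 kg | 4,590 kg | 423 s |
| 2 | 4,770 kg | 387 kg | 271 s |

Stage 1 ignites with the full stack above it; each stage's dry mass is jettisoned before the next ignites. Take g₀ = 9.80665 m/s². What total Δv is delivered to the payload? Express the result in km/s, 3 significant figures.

Ignition mass of stage 1 = 33,400+4,590 + 4,770+387 + 1,240 = 44,387 kg.
Stage 1: m₀ = 44,387 kg, m_f = 44,387 − 33,400 = 10,987 kg; Δv = 423×9.80665×ln(4.04) = 4148.2×1.3962 ≈ 5792 m/s.
Stage 2: m₀ = 6,397 kg, m_f = 6,397 − 4,770 = 1,627 kg; Δv = 271×9.80665×ln(3.932) = 2657.6×1.3691 ≈ 3638 m/s.
Total Δv = 5792 + 3638 = 9430 m/s.

Δv ≈ 9.43 km/s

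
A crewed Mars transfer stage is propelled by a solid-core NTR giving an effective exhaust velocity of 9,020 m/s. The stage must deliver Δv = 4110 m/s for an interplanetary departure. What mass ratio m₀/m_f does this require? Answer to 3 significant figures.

From the ideal rocket equation, m₀/m_f = exp(Δv / v_e) = exp(4110 / 9020.0) = exp(0.4557) = 1.5772.

mass ratio ≈ 1.58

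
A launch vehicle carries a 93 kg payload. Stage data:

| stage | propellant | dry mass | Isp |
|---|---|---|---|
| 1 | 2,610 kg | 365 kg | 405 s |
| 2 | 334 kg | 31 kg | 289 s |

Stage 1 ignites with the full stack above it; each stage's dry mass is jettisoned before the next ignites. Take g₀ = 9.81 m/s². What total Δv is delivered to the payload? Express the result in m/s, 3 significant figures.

Ignition mass of stage 1 = 2,610+365 + 334+31 + 93 = 3,433 kg.
Stage 1: m₀ = 3,433 kg, m_f = 3,433 − 2,610 = 823 kg; Δv = 405×9.81×ln(4.171) = 3973.1×1.4282 ≈ 5674 m/s.
Stage 2: m₀ = 458 kg, m_f = 458 − 334 = 124 kg; Δv = 289×9.81×ln(3.694) = 2835.1×1.3066 ≈ 3704 m/s.
Total Δv = 5674 + 3704 = 9378 m/s.

Δv ≈ 9380 m/s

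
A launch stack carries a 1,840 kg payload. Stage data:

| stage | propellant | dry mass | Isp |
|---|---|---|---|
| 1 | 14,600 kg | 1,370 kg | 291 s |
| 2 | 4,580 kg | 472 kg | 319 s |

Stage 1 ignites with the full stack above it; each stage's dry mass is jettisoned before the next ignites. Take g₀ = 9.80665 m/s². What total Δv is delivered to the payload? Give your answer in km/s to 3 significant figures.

Ignition mass of stage 1 = 14,600+1,370 + 4,580+472 + 1,840 = 22,862 kg.
Stage 1: m₀ = 22,862 kg, m_f = 22,862 − 14,600 = 8,262 kg; Δv = 291×9.80665×ln(2.767) = 2853.7×1.0178 ≈ 2905 m/s.
Stage 2: m₀ = 6,892 kg, m_f = 6,892 − 4,580 = 2,312 kg; Δv = 319×9.80665×ln(2.981) = 3128.3×1.0922 ≈ 3417 m/s.
Total Δv = 2905 + 3417 = 6322 m/s.

Δv ≈ 6.32 km/s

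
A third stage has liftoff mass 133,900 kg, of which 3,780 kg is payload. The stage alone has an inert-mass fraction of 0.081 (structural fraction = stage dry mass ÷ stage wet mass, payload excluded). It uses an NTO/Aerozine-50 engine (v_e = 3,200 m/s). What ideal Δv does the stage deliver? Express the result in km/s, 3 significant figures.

Δv ≈ 7.15 km/s

Stage wet mass = m₀ − payload = 133,900 − 3,780 = 130,120 kg.
Stage dry mass = ε × stage wet mass = 0.081 × 130,120 = 10,539.7 kg.
Burnout mass m_f = stage dry + payload = 10,539.7 + 3,780 = 14,319.7 kg.
Δv = v_e · ln(133,900/14,319.7) = 3200.0 × ln(9.351) = 3200.0 × 2.2355 ≈ 7153 m/s.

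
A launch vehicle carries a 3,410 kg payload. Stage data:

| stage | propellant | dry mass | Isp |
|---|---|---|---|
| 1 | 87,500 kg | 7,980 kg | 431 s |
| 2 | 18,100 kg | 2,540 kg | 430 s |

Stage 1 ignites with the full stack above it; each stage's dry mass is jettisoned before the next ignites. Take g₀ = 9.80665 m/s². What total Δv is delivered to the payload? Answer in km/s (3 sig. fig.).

Δv ≈ 11.5 km/s

Ignition mass of stage 1 = 87,500+7,980 + 18,100+2,540 + 3,410 = 119,530 kg.
Stage 1: m₀ = 119,530 kg, m_f = 119,530 − 87,500 = 32,030 kg; Δv = 431×9.80665×ln(3.732) = 4226.7×1.3169 ≈ 5566 m/s.
Stage 2: m₀ = 24,050 kg, m_f = 24,050 − 18,100 = 5,950 kg; Δv = 430×9.80665×ln(4.042) = 4216.9×1.3967 ≈ 5890 m/s.
Total Δv = 5566 + 5890 = 11456 m/s.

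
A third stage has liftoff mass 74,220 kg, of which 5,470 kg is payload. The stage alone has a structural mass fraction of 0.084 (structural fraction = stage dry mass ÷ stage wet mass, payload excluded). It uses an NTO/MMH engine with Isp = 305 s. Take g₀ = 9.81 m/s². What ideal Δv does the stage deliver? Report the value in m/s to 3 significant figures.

Stage wet mass = m₀ − payload = 74,220 − 5,470 = 68,750 kg.
Stage dry mass = ε × stage wet mass = 0.084 × 68,750 = 5,775 kg.
Burnout mass m_f = stage dry + payload = 5,775 + 5,470 = 11,245 kg.
v_e = Isp · g₀ = 305 × 9.81 = 2992.1 m/s.
Rocket equation: Δv = v_e · ln(74,220/11,245) = 2992.1 × ln(6.6) = 2992.1 × 1.8871 ≈ 5646 m/s.

Δv ≈ 5650 m/s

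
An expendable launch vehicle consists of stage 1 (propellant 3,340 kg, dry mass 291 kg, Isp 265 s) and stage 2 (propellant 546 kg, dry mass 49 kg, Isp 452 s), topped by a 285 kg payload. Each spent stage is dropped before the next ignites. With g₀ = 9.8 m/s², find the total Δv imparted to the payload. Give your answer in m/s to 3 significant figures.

Ignition mass of stage 1 = 3,340+291 + 546+49 + 285 = 4,511 kg.
Stage 1: m₀ = 4,511 kg, m_f = 4,511 − 3,340 = 1,171 kg; Δv = 265×9.8×ln(3.852) = 2597.0×1.3487 ≈ 3502 m/s.
Stage 2: m₀ = 880 kg, m_f = 880 − 546 = 334 kg; Δv = 452×9.8×ln(2.635) = 4429.6×0.9688 ≈ 4291 m/s.
Total Δv = 3502 + 4291 = 7793 m/s.

Δv ≈ 7790 m/s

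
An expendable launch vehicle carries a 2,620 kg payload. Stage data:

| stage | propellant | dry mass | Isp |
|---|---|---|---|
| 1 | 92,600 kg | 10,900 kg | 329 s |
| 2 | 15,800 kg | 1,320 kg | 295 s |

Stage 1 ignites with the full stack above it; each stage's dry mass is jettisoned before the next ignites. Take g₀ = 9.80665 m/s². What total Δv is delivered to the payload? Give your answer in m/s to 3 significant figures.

Δv ≈ 9150 m/s

Ignition mass of stage 1 = 92,600+10,900 + 15,800+1,320 + 2,620 = 123,240 kg.
Stage 1: m₀ = 123,240 kg, m_f = 123,240 − 92,600 = 30,640 kg; Δv = 329×9.80665×ln(4.022) = 3226.4×1.3918 ≈ 4491 m/s.
Stage 2: m₀ = 19,740 kg, m_f = 19,740 − 15,800 = 3,940 kg; Δv = 295×9.80665×ln(5.01) = 2893.0×1.6115 ≈ 4662 m/s.
Total Δv = 4491 + 4662 = 9153 m/s.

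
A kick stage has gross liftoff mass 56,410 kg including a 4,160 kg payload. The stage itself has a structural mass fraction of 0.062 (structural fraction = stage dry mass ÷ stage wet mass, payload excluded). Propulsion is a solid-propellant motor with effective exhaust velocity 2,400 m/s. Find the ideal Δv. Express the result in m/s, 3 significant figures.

Stage wet mass = m₀ − payload = 56,410 − 4,160 = 52,250 kg.
Stage dry mass = ε × stage wet mass = 0.062 × 52,250 = 3,239.5 kg.
Burnout mass m_f = stage dry + payload = 3,239.5 + 4,160 = 7,399.5 kg.
Rocket equation: Δv = v_e · ln(56,410/7,399.5) = 2400.0 × ln(7.623) = 2400.0 × 2.0312 ≈ 4875 m/s.

Δv ≈ 4870 m/s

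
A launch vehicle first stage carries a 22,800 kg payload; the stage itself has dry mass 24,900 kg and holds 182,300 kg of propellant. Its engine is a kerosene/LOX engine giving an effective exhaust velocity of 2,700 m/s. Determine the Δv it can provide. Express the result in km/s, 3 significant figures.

Δv ≈ 4.25 km/s

m₀ = payload + dry + propellant = 22,800 + 24,900 + 182,300 = 230,000 kg.
m_f = payload + dry = 22,800 + 24,900 = 47,700 kg.
Rocket equation: Δv = v_e · ln(m₀/m_f) = 2700.0 × ln(4.822) = 2700.0 × 1.5731 ≈ 4247.5 m/s.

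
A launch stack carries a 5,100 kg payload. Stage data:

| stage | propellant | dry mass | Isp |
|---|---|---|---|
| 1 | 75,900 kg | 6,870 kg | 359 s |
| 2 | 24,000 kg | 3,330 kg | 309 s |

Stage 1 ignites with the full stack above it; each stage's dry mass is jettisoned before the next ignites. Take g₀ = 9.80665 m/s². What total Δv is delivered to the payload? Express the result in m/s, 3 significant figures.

Ignition mass of stage 1 = 75,900+6,870 + 24,000+3,330 + 5,100 = 115,200 kg.
Stage 1: m₀ = 115,200 kg, m_f = 115,200 − 75,900 = 39,300 kg; Δv = 359×9.80665×ln(2.931) = 3520.6×1.0754 ≈ 3786 m/s.
Stage 2: m₀ = 32,430 kg, m_f = 32,430 − 24,000 = 8,430 kg; Δv = 309×9.80665×ln(3.847) = 3030.3×1.3473 ≈ 4083 m/s.
Total Δv = 3786 + 4083 = 7869 m/s.

Δv ≈ 7870 m/s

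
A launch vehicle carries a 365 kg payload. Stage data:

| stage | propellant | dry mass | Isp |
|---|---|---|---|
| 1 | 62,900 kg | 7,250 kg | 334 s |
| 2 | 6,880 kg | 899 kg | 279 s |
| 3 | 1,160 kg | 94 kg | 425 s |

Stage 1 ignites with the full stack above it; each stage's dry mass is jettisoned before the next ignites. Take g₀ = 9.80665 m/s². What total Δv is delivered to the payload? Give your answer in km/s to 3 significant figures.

Δv ≈ 14.0 km/s

Ignition mass of stage 1 = 62,900+7,250 + 6,880+899 + 1,160+94 + 365 = 79,548 kg.
Stage 1: m₀ = 79,548 kg, m_f = 79,548 − 62,900 = 16,648 kg; Δv = 334×9.80665×ln(4.778) = 3275.4×1.5641 ≈ 5123 m/s.
Stage 2: m₀ = 9,398 kg, m_f = 9,398 − 6,880 = 2,518 kg; Δv = 279×9.80665×ln(3.732) = 2736.1×1.3170 ≈ 3603 m/s.
Stage 3: m₀ = 1,619 kg, m_f = 1,619 − 1,160 = 459 kg; Δv = 425×9.80665×ln(3.527) = 4167.8×1.2605 ≈ 5254 m/s.
Total Δv = 5123 + 3603 + 5254 = 13980 m/s.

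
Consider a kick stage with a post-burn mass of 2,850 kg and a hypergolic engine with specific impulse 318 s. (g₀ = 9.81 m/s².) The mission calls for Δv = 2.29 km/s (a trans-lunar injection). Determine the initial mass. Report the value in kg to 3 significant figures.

v_e = Isp · g₀ = 318 × 9.81 = 3119.6 m/s.
From the ideal rocket equation, m₀/m_f = exp(Δv / v_e) = exp(2290 / 3119.6) = exp(0.7341) = 2.0836.
m₀ = m_f × 2.0836 = 2,850 × 2.0836 = 5,938.26 kg.

initial mass ≈ 5940 kg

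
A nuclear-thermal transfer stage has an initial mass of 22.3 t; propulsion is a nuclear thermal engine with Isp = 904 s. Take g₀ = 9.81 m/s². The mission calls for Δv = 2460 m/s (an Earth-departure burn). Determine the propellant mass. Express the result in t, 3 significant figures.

v_e = Isp · g₀ = 904 × 9.81 = 8868.2 m/s.
By the Tsiolkovsky rocket equation, m₀/m_f = exp(Δv / v_e) = exp(2460 / 8868.2) = exp(0.2774) = 1.3197.
m_f = 22.3 / 1.3197 = 16.8978 t, so propellant = m₀ − m_f = 22.3 − 16.8978 = 5.4022 t.

propellant mass ≈ 5.40 t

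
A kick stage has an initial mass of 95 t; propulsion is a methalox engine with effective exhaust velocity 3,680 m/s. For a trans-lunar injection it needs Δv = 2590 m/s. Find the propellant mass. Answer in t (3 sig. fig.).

From the ideal rocket equation, m₀/m_f = exp(Δv / v_e) = exp(2590 / 3680.0) = exp(0.7038) = 2.0214.
m_f = 95 / 2.0214 = 46.9971 t, so propellant = m₀ − m_f = 95 − 46.9971 = 48.0029 t.

propellant mass ≈ 48.0 t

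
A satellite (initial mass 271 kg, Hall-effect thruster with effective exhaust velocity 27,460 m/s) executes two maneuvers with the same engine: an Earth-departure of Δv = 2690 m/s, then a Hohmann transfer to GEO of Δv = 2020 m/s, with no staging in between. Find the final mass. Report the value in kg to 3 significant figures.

final mass ≈ 228 kg

After the first burn: m = 271 × exp(−2690/27460.0) = 271 × 0.90668 = 245.71 kg.
After the second burn: m = 245.71 × exp(−2020/27460.0) = 245.71 × 0.92908 = 228.284 kg.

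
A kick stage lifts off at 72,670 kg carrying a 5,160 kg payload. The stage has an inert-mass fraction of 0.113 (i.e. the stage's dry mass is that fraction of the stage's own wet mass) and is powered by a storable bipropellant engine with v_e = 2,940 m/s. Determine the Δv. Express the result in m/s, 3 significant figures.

Stage wet mass = m₀ − payload = 72,670 − 5,160 = 67,510 kg.
Stage dry mass = ε × stage wet mass = 0.113 × 67,510 = 7,628.63 kg.
Burnout mass m_f = stage dry + payload = 7,628.63 + 5,160 = 12,788.63 kg.
By the Tsiolkovsky rocket equation, Δv = v_e · ln(72,670/12,788.63) = 2940.0 × ln(5.682) = 2940.0 × 1.7374 ≈ 5108 m/s.

Δv ≈ 5110 m/s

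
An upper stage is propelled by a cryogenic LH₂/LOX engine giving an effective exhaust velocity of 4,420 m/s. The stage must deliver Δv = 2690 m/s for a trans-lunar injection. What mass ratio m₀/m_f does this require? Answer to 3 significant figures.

By the Tsiolkovsky rocket equation, m₀/m_f = exp(Δv / v_e) = exp(2690 / 4420.0) = exp(0.6086) = 1.8379.

mass ratio ≈ 1.84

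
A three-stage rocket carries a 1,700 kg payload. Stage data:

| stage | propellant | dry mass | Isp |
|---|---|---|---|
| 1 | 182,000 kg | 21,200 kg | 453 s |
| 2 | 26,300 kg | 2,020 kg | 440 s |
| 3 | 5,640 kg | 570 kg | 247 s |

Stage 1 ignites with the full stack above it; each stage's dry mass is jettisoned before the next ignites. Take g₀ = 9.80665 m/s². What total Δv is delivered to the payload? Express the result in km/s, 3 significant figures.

Δv ≈ 15.0 km/s

Ignition mass of stage 1 = 182,000+21,200 + 26,300+2,020 + 5,640+570 + 1,700 = 239,430 kg.
Stage 1: m₀ = 239,430 kg, m_f = 239,430 − 182,000 = 57,430 kg; Δv = 453×9.80665×ln(4.169) = 4442.4×1.4277 ≈ 6342 m/s.
Stage 2: m₀ = 36,230 kg, m_f = 36,230 − 26,300 = 9,930 kg; Δv = 440×9.80665×ln(3.649) = 4314.9×1.2943 ≈ 5585 m/s.
Stage 3: m₀ = 7,910 kg, m_f = 7,910 − 5,640 = 2,270 kg; Δv = 247×9.80665×ln(3.485) = 2422.2×1.2483 ≈ 3024 m/s.
Total Δv = 6342 + 5585 + 3024 = 14951 m/s.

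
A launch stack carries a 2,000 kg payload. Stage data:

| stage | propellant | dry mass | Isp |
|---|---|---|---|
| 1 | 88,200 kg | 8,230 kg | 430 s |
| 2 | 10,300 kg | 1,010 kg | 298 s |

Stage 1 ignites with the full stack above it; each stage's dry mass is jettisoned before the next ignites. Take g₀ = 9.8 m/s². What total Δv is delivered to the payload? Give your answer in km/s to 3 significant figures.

Δv ≈ 11.2 km/s

Ignition mass of stage 1 = 88,200+8,230 + 10,300+1,010 + 2,000 = 109,740 kg.
Stage 1: m₀ = 109,740 kg, m_f = 109,740 − 88,200 = 21,540 kg; Δv = 430×9.8×ln(5.095) = 4214.0×1.6282 ≈ 6861 m/s.
Stage 2: m₀ = 13,310 kg, m_f = 13,310 − 10,300 = 3,010 kg; Δv = 298×9.8×ln(4.422) = 2920.4×1.4866 ≈ 4341 m/s.
Total Δv = 6861 + 4341 = 11202 m/s.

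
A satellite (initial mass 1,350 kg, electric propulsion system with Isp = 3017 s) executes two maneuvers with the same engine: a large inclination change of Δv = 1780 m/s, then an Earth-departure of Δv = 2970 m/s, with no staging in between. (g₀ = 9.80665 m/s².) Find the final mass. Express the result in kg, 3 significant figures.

v_e = Isp · g₀ = 3017 × 9.80665 = 29586.7 m/s.
After the first burn: m = 1350 × exp(−1780/29586.7) = 1350 × 0.94161 = 1,271.17 kg.
After the second burn: m = 1,271.17 × exp(−2970/29586.7) = 1,271.17 × 0.90449 = 1,149.76 kg.

final mass ≈ 1150 kg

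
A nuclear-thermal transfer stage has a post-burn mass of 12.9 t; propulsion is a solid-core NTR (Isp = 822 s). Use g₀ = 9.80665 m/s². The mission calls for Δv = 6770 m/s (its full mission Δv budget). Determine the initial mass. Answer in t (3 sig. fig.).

initial mass ≈ 29.9 t

v_e = Isp · g₀ = 822 × 9.80665 = 8061.1 m/s.
By the Tsiolkovsky rocket equation, m₀/m_f = exp(Δv / v_e) = exp(6770 / 8061.1) = exp(0.8398) = 2.3160.
m₀ = m_f × 2.3160 = 12.9 × 2.3160 = 29.8764 t.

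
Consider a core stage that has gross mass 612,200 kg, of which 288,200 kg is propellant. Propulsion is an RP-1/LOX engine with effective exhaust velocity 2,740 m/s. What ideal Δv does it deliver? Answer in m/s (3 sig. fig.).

Δv ≈ 1740 m/s

m_f = m₀ − m_prop = 612,200 − 288,200 = 324,000 kg.
By the Tsiolkovsky rocket equation, Δv = v_e · ln(m₀/m_f) = 2740.0 × ln(1.89) = 2740.0 × 0.6363 ≈ 1743.5 m/s.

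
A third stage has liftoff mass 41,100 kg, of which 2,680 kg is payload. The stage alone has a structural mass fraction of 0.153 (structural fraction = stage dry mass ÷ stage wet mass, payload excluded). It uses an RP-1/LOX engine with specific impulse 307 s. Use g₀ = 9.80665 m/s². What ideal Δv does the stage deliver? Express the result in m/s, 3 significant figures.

Stage wet mass = m₀ − payload = 41,100 − 2,680 = 38,420 kg.
Stage dry mass = ε × stage wet mass = 0.153 × 38,420 = 5,878.26 kg.
Burnout mass m_f = stage dry + payload = 5,878.26 + 2,680 = 8,558.26 kg.
v_e = Isp · g₀ = 307 × 9.80665 = 3010.6 m/s.
By the Tsiolkovsky rocket equation, Δv = v_e · ln(41,100/8,558.26) = 3010.6 × ln(4.802) = 3010.6 × 1.5691 ≈ 4724 m/s.

Δv ≈ 4720 m/s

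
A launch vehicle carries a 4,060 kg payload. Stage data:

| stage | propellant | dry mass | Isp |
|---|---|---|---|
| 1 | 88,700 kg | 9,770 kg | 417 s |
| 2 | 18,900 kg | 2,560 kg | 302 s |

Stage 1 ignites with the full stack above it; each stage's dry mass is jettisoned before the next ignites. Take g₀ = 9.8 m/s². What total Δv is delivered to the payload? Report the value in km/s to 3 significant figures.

Ignition mass of stage 1 = 88,700+9,770 + 18,900+2,560 + 4,060 = 123,990 kg.
Stage 1: m₀ = 123,990 kg, m_f = 123,990 − 88,700 = 35,290 kg; Δv = 417×9.8×ln(3.513) = 4086.6×1.2566 ≈ 5135 m/s.
Stage 2: m₀ = 25,520 kg, m_f = 25,520 − 18,900 = 6,620 kg; Δv = 302×9.8×ln(3.855) = 2959.6×1.3494 ≈ 3994 m/s.
Total Δv = 5135 + 3994 = 9129 m/s.

Δv ≈ 9.13 km/s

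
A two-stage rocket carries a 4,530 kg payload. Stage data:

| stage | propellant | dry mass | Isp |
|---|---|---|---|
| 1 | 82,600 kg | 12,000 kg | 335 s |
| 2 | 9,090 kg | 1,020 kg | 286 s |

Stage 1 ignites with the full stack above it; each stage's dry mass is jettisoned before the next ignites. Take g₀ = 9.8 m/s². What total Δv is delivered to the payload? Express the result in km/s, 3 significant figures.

Δv ≈ 7.35 km/s

Ignition mass of stage 1 = 82,600+12,000 + 9,090+1,020 + 4,530 = 109,240 kg.
Stage 1: m₀ = 109,240 kg, m_f = 109,240 − 82,600 = 26,640 kg; Δv = 335×9.8×ln(4.101) = 3283.0×1.4111 ≈ 4633 m/s.
Stage 2: m₀ = 14,640 kg, m_f = 14,640 − 9,090 = 5,550 kg; Δv = 286×9.8×ln(2.638) = 2802.8×0.9700 ≈ 2719 m/s.
Total Δv = 4633 + 2719 = 7352 m/s.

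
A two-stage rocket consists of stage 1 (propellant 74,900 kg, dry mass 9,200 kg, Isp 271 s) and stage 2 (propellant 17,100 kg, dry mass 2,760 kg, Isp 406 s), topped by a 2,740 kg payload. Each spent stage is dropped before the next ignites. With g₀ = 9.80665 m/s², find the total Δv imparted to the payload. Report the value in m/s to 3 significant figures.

Δv ≈ 8840 m/s

Ignition mass of stage 1 = 74,900+9,200 + 17,100+2,760 + 2,740 = 106,700 kg.
Stage 1: m₀ = 106,700 kg, m_f = 106,700 − 74,900 = 31,800 kg; Δv = 271×9.80665×ln(3.355) = 2657.6×1.2106 ≈ 3217 m/s.
Stage 2: m₀ = 22,600 kg, m_f = 22,600 − 17,100 = 5,500 kg; Δv = 406×9.80665×ln(4.109) = 3981.5×1.4132 ≈ 5627 m/s.
Total Δv = 3217 + 5627 = 8844 m/s.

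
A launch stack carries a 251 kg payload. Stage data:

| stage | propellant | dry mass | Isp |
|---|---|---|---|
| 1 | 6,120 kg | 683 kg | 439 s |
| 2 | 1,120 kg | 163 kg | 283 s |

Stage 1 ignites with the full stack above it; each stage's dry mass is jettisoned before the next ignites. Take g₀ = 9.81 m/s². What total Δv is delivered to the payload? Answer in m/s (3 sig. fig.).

Ignition mass of stage 1 = 6,120+683 + 1,120+163 + 251 = 8,337 kg.
Stage 1: m₀ = 8,337 kg, m_f = 8,337 − 6,120 = 2,217 kg; Δv = 439×9.81×ln(3.76) = 4306.6×1.3245 ≈ 5704 m/s.
Stage 2: m₀ = 1,534 kg, m_f = 1,534 − 1,120 = 414 kg; Δv = 283×9.81×ln(3.705) = 2776.2×1.3098 ≈ 3636 m/s.
Total Δv = 5704 + 3636 = 9340 m/s.

Δv ≈ 9340 m/s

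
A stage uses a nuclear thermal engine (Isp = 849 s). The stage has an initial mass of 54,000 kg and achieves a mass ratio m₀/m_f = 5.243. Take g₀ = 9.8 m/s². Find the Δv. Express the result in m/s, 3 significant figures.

v_e = Isp · g₀ = 849 × 9.8 = 8320.2 m/s.
Rocket equation: Δv = v_e · ln(5.243) = 8320.2 × 1.6569 ≈ 13785.7 m/s.

Δv ≈ 13800 m/s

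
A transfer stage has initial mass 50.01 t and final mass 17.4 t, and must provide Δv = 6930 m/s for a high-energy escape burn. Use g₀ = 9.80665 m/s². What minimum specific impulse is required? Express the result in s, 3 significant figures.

ln(m₀/m_f) = ln(50010/17400) = ln(2.874) = 1.0558.
v_e = Δv / ln(m₀/m_f) = 6930 / 1.0558 = 6564.0 m/s.
Isp = v_e / g₀ = 6564.0 / 9.80665 = 669.3 s.

Isp ≈ 669 s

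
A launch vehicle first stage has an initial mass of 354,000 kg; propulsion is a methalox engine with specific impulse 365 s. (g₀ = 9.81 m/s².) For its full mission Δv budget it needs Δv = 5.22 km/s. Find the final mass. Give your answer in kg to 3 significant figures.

final mass ≈ 82400 kg

v_e = Isp · g₀ = 365 × 9.81 = 3580.7 m/s.
m₀/m_f = exp(Δv / v_e) = exp(5220 / 3580.7) = exp(1.4578) = 4.2967.
m_f = m₀ / 4.2967 = 354,000 / 4.2967 = 82,388.8 kg.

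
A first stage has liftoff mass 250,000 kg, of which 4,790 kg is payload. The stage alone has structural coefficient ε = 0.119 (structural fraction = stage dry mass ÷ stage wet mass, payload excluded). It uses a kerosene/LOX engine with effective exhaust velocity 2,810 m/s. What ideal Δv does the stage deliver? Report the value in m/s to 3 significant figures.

Stage wet mass = m₀ − payload = 250,000 − 4,790 = 245,210 kg.
Stage dry mass = ε × stage wet mass = 0.119 × 245,210 = 29,180 kg.
Burnout mass m_f = stage dry + payload = 29,180 + 4,790 = 33,970 kg.
Rocket equation: Δv = v_e · ln(250,000/33,970) = 2810.0 × ln(7.359) = 2810.0 × 1.9960 ≈ 5609 m/s.

Δv ≈ 5610 m/s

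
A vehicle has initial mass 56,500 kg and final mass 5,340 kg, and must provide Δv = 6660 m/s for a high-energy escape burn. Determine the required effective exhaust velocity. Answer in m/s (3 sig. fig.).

v_e ≈ 2820 m/s

ln(m₀/m_f) = ln(56500/5340) = ln(10.58) = 2.3590.
Using Δv = v_e ln(m₀/m_f): v_e = Δv / ln(m₀/m_f) = 6660 / 2.3590 = 2823.2 m/s.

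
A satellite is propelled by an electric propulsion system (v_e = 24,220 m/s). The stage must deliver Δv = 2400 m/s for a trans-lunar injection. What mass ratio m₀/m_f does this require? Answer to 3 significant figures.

mass ratio ≈ 1.10

m₀/m_f = exp(Δv / v_e) = exp(2400 / 24220.0) = exp(0.0991) = 1.1042.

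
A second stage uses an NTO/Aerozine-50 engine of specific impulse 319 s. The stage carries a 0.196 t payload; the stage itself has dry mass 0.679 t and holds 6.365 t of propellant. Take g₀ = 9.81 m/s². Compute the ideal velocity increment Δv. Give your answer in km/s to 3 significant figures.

Δv ≈ 6.61 km/s

v_e = Isp · g₀ = 319 × 9.81 = 3129.4 m/s.
m₀ = payload + dry + propellant = 0.196 + 0.679 + 6.365 = 7.24 t.
m_f = payload + dry = 0.196 + 0.679 = 0.875 t.
Δv = v_e · ln(m₀/m_f) = 3129.4 × ln(8.274) = 3129.4 × 2.1132 ≈ 6612.9 m/s.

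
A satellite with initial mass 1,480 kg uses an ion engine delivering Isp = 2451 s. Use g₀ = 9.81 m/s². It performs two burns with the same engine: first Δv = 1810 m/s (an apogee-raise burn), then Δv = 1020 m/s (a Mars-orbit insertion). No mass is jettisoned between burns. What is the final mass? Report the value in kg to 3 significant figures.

final mass ≈ 1320 kg

v_e = Isp · g₀ = 2451 × 9.81 = 24044.3 m/s.
After the first burn: m = 1480 × exp(−1810/24044.3) = 1480 × 0.92749 = 1,372.69 kg.
After the second burn: m = 1,372.69 × exp(−1020/24044.3) = 1,372.69 × 0.95847 = 1,315.68 kg.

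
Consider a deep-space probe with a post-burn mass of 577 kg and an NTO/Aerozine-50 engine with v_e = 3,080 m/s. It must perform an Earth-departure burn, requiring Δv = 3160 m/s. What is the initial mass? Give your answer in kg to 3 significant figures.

initial mass ≈ 1610 kg

m₀/m_f = exp(Δv / v_e) = exp(3160 / 3080.0) = exp(1.0260) = 2.7898.
m₀ = m_f × 2.7898 = 577 × 2.7898 = 1,609.71 kg.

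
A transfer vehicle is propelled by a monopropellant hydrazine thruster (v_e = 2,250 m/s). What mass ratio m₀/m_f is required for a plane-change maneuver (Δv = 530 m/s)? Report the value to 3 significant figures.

From the ideal rocket equation, m₀/m_f = exp(Δv / v_e) = exp(530 / 2250.0) = exp(0.2356) = 1.2656.

mass ratio ≈ 1.27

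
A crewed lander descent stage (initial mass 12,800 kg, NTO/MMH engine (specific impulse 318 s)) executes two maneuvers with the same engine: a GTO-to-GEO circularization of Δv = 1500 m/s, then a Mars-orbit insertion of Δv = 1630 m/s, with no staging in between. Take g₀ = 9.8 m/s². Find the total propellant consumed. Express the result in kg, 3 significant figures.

v_e = Isp · g₀ = 318 × 9.8 = 3116.4 m/s.
After the first burn: m = 12800 × exp(−1500/3116.4) = 12800 × 0.61796 = 7,909.89 kg.
After the second burn: m = 7,909.89 × exp(−1630/3116.4) = 7,909.89 × 0.59272 = 4,688.35 kg.
Total propellant = m₀ − m_final = 12800 − 4,688.35 = 8,111.65 kg.

total propellant consumed ≈ 8110 kg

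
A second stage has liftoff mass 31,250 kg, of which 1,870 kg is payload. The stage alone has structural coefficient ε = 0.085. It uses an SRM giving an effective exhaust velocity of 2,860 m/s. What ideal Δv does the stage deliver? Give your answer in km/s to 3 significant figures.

Δv ≈ 5.63 km/s

Stage wet mass = m₀ − payload = 31,250 − 1,870 = 29,380 kg.
Stage dry mass = ε × stage wet mass = 0.085 × 29,380 = 2,497.3 kg.
Burnout mass m_f = stage dry + payload = 2,497.3 + 1,870 = 4,367.3 kg.
Δv = v_e · ln(31,250/4,367.3) = 2860.0 × ln(7.155) = 2860.0 × 1.9679 ≈ 5628 m/s.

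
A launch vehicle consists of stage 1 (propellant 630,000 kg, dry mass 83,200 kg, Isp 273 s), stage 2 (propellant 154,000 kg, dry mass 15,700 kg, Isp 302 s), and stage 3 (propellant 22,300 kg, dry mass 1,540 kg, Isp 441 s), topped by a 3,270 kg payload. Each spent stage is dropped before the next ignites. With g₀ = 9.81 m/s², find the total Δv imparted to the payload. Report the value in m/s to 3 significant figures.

Δv ≈ 15200 m/s

Ignition mass of stage 1 = 630,000+83,200 + 154,000+15,700 + 22,300+1,540 + 3,270 = 910,010 kg.
Stage 1: m₀ = 910,010 kg, m_f = 910,010 − 630,000 = 280,010 kg; Δv = 273×9.81×ln(3.25) = 2678.1×1.1786 ≈ 3157 m/s.
Stage 2: m₀ = 196,810 kg, m_f = 196,810 − 154,000 = 42,810 kg; Δv = 302×9.81×ln(4.597) = 2962.6×1.5255 ≈ 4519 m/s.
Stage 3: m₀ = 27,110 kg, m_f = 27,110 − 22,300 = 4,810 kg; Δv = 441×9.81×ln(5.636) = 4326.2×1.7292 ≈ 7481 m/s.
Total Δv = 3157 + 4519 + 7481 = 15157 m/s.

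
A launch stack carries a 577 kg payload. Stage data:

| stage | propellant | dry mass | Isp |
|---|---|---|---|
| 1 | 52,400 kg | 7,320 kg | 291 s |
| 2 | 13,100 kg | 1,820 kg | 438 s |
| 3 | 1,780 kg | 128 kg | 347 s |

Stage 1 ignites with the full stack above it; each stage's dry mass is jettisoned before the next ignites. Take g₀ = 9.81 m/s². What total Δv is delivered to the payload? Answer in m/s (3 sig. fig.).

Δv ≈ 13500 m/s

Ignition mass of stage 1 = 52,400+7,320 + 13,100+1,820 + 1,780+128 + 577 = 77,125 kg.
Stage 1: m₀ = 77,125 kg, m_f = 77,125 − 52,400 = 24,725 kg; Δv = 291×9.81×ln(3.119) = 2854.7×1.1376 ≈ 3248 m/s.
Stage 2: m₀ = 17,405 kg, m_f = 17,405 − 13,100 = 4,305 kg; Δv = 438×9.81×ln(4.043) = 4296.8×1.3970 ≈ 6003 m/s.
Stage 3: m₀ = 2,485 kg, m_f = 2,485 − 1,780 = 705 kg; Δv = 347×9.81×ln(3.525) = 3404.1×1.2598 ≈ 4289 m/s.
Total Δv = 3248 + 6003 + 4289 = 13540 m/s.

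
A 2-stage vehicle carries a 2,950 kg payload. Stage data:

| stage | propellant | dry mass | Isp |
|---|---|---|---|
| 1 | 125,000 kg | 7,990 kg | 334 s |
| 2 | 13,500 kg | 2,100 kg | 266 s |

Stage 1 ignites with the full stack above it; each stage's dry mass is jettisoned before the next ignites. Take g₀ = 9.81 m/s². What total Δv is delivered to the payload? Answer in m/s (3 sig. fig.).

Δv ≈ 9100 m/s

Ignition mass of stage 1 = 125,000+7,990 + 13,500+2,100 + 2,950 = 151,540 kg.
Stage 1: m₀ = 151,540 kg, m_f = 151,540 − 125,000 = 26,540 kg; Δv = 334×9.81×ln(5.71) = 3276.5×1.7422 ≈ 5708 m/s.
Stage 2: m₀ = 18,550 kg, m_f = 18,550 − 13,500 = 5,050 kg; Δv = 266×9.81×ln(3.673) = 2609.5×1.3011 ≈ 3395 m/s.
Total Δv = 5708 + 3395 = 9103 m/s.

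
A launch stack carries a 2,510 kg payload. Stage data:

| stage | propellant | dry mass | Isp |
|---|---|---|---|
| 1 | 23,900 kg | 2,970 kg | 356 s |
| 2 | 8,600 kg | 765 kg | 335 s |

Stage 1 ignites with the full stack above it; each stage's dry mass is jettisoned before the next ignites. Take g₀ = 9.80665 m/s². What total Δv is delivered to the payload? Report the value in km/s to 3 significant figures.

Δv ≈ 7.58 km/s

Ignition mass of stage 1 = 23,900+2,970 + 8,600+765 + 2,510 = 38,745 kg.
Stage 1: m₀ = 38,745 kg, m_f = 38,745 − 23,900 = 14,845 kg; Δv = 356×9.80665×ln(2.61) = 3491.2×0.9593 ≈ 3349 m/s.
Stage 2: m₀ = 11,875 kg, m_f = 11,875 − 8,600 = 3,275 kg; Δv = 335×9.80665×ln(3.626) = 3285.2×1.2881 ≈ 4232 m/s.
Total Δv = 3349 + 4232 = 7581 m/s.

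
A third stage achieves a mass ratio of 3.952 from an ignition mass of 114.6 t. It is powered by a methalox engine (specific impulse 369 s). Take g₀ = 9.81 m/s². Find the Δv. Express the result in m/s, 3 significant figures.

v_e = Isp · g₀ = 369 × 9.81 = 3619.9 m/s.
Using Δv = v_e ln(m₀/m_f): Δv = v_e · ln(3.952) = 3619.9 × 1.3742 ≈ 4974.5 m/s.

Δv ≈ 4970 m/s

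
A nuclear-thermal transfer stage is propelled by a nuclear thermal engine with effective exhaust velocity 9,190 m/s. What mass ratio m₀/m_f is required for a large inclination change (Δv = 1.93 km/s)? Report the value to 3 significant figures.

Using Δv = v_e ln(m₀/m_f): m₀/m_f = exp(Δv / v_e) = exp(1930 / 9190.0) = exp(0.2100) = 1.2337.

mass ratio ≈ 1.23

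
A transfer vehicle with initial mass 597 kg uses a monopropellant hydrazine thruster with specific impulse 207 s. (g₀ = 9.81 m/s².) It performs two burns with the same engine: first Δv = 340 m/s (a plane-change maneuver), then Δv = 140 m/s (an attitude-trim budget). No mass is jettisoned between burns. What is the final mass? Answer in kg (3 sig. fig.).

v_e = Isp · g₀ = 207 × 9.81 = 2030.7 m/s.
After the first burn: m = 597 × exp(−340/2030.7) = 597 × 0.84583 = 504.961 kg.
After the second burn: m = 504.961 × exp(−140/2030.7) = 504.961 × 0.93338 = 471.32 kg.

final mass ≈ 471 kg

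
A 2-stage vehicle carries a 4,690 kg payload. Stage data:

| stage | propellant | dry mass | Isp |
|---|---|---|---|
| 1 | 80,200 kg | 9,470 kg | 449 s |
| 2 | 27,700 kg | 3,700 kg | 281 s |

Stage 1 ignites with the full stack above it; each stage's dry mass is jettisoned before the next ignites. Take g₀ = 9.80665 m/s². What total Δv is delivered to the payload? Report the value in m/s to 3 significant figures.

Δv ≈ 8490 m/s

Ignition mass of stage 1 = 80,200+9,470 + 27,700+3,700 + 4,690 = 125,760 kg.
Stage 1: m₀ = 125,760 kg, m_f = 125,760 − 80,200 = 45,560 kg; Δv = 449×9.80665×ln(2.76) = 4403.2×1.0153 ≈ 4471 m/s.
Stage 2: m₀ = 36,090 kg, m_f = 36,090 − 27,700 = 8,390 kg; Δv = 281×9.80665×ln(4.302) = 2755.7×1.4590 ≈ 4020 m/s.
Total Δv = 4471 + 4020 = 8491 m/s.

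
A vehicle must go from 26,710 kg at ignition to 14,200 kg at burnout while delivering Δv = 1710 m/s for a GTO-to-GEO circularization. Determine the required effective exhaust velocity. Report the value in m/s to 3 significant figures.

ln(m₀/m_f) = ln(26710/14200) = ln(1.881) = 0.6318.
Rocket equation: v_e = Δv / ln(m₀/m_f) = 1710 / 0.6318 = 2706.6 m/s.

v_e ≈ 2710 m/s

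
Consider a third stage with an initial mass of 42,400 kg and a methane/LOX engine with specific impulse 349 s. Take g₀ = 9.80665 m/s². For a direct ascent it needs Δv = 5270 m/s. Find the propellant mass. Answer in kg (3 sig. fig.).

v_e = Isp · g₀ = 349 × 9.80665 = 3422.5 m/s.
m₀/m_f = exp(Δv / v_e) = exp(5270 / 3422.5) = exp(1.5398) = 4.6637.
m_f = 42,400 / 4.6637 = 9,091.49 kg, so propellant = m₀ − m_f = 42,400 − 9,091.49 = 33,308.51 kg.

propellant mass ≈ 33300 kg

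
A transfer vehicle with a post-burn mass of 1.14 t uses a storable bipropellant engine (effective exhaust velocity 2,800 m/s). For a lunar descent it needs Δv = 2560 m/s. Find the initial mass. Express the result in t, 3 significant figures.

initial mass ≈ 2.84 t

m₀/m_f = exp(Δv / v_e) = exp(2560 / 2800.0) = exp(0.9143) = 2.4950.
m₀ = m_f × 2.4950 = 1.14 × 2.4950 = 2.8443 t.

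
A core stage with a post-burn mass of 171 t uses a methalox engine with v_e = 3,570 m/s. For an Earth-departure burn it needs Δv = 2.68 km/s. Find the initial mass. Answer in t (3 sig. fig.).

initial mass ≈ 362 t

Rocket equation: m₀/m_f = exp(Δv / v_e) = exp(2680 / 3570.0) = exp(0.7507) = 2.1185.
m₀ = m_f × 2.1185 = 171 × 2.1185 = 362.264 t.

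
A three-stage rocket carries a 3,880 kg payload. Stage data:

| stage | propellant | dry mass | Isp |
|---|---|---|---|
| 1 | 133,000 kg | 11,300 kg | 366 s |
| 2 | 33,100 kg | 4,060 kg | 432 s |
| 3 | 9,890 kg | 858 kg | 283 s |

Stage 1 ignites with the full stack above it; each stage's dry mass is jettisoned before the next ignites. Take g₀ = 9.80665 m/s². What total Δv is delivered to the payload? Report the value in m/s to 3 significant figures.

Ignition mass of stage 1 = 133,000+11,300 + 33,100+4,060 + 9,890+858 + 3,880 = 196,088 kg.
Stage 1: m₀ = 196,088 kg, m_f = 196,088 − 133,000 = 63,088 kg; Δv = 366×9.80665×ln(3.108) = 3589.2×1.1340 ≈ 4070 m/s.
Stage 2: m₀ = 51,788 kg, m_f = 51,788 − 33,100 = 18,688 kg; Δv = 432×9.80665×ln(2.771) = 4236.5×1.0193 ≈ 4318 m/s.
Stage 3: m₀ = 14,628 kg, m_f = 14,628 − 9,890 = 4,738 kg; Δv = 283×9.80665×ln(3.087) = 2775.3×1.1273 ≈ 3129 m/s.
Total Δv = 4070 + 4318 + 3129 = 11517 m/s.

Δv ≈ 11500 m/s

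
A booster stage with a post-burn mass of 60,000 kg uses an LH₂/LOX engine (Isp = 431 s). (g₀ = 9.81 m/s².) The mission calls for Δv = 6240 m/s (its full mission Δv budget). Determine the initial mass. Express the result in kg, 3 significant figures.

v_e = Isp · g₀ = 431 × 9.81 = 4228.1 m/s.
m₀/m_f = exp(Δv / v_e) = exp(6240 / 4228.1) = exp(1.4758) = 4.3747.
m₀ = m_f × 4.3747 = 60,000 × 4.3747 = 262,482 kg.

initial mass ≈ 262000 kg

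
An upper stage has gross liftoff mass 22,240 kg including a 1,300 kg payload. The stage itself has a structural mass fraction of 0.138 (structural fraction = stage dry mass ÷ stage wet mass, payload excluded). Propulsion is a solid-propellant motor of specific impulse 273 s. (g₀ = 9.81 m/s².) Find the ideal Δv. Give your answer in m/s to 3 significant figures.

Δv ≈ 4470 m/s

Stage wet mass = m₀ − payload = 22,240 − 1,300 = 20,940 kg.
Stage dry mass = ε × stage wet mass = 0.138 × 20,940 = 2,889.72 kg.
Burnout mass m_f = stage dry + payload = 2,889.72 + 1,300 = 4,189.72 kg.
v_e = Isp · g₀ = 273 × 9.81 = 2678.1 m/s.
From the ideal rocket equation, Δv = v_e · ln(22,240/4,189.72) = 2678.1 × ln(5.308) = 2678.1 × 1.6693 ≈ 4470 m/s.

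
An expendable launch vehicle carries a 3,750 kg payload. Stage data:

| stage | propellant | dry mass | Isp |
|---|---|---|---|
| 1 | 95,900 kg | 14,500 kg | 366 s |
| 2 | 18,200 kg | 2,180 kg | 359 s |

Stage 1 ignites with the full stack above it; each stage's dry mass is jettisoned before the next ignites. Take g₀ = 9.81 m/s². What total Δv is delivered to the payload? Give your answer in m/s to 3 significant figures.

Δv ≈ 9420 m/s

Ignition mass of stage 1 = 95,900+14,500 + 18,200+2,180 + 3,750 = 134,530 kg.
Stage 1: m₀ = 134,530 kg, m_f = 134,530 − 95,900 = 38,630 kg; Δv = 366×9.81×ln(3.483) = 3590.5×1.2478 ≈ 4480 m/s.
Stage 2: m₀ = 24,130 kg, m_f = 24,130 − 18,200 = 5,930 kg; Δv = 359×9.81×ln(4.069) = 3521.8×1.4034 ≈ 4943 m/s.
Total Δv = 4480 + 4943 = 9423 m/s.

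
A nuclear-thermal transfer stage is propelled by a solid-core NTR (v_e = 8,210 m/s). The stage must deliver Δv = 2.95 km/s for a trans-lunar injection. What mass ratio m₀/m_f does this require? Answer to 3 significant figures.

mass ratio ≈ 1.43

By the Tsiolkovsky rocket equation, m₀/m_f = exp(Δv / v_e) = exp(2950 / 8210.0) = exp(0.3593) = 1.4324.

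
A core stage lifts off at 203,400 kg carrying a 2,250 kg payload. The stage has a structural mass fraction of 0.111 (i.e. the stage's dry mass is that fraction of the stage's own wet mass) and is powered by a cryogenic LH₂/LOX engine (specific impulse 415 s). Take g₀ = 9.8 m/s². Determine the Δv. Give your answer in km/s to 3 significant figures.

Δv ≈ 8.59 km/s

Stage wet mass = m₀ − payload = 203,400 − 2,250 = 201,150 kg.
Stage dry mass = ε × stage wet mass = 0.111 × 201,150 = 22,327.7 kg.
Burnout mass m_f = stage dry + payload = 22,327.7 + 2,250 = 24,577.7 kg.
v_e = Isp · g₀ = 415 × 9.8 = 4067.0 m/s.
Δv = v_e · ln(203,400/24,577.7) = 4067.0 × ln(8.276) = 4067.0 × 2.1133 ≈ 8595 m/s.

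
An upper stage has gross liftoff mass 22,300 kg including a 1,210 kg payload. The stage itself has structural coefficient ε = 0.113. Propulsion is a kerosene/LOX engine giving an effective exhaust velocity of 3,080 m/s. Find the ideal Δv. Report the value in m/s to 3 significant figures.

Δv ≈ 5620 m/s

Stage wet mass = m₀ − payload = 22,300 − 1,210 = 21,090 kg.
Stage dry mass = ε × stage wet mass = 0.113 × 21,090 = 2,383.17 kg.
Burnout mass m_f = stage dry + payload = 2,383.17 + 1,210 = 3,593.17 kg.
From the ideal rocket equation, Δv = v_e · ln(22,300/3,593.17) = 3080.0 × ln(6.206) = 3080.0 × 1.8256 ≈ 5623 m/s.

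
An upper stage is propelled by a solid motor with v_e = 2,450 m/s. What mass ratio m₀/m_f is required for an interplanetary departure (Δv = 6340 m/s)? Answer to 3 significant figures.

m₀/m_f = exp(Δv / v_e) = exp(6340 / 2450.0) = exp(2.5878) = 13.2999.

mass ratio ≈ 13.3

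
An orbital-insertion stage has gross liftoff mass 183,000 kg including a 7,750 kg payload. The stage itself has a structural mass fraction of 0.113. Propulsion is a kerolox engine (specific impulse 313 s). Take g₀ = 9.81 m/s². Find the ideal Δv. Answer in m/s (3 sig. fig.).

Δv ≈ 5810 m/s

Stage wet mass = m₀ − payload = 183,000 − 7,750 = 175,250 kg.
Stage dry mass = ε × stage wet mass = 0.113 × 175,250 = 19,803.3 kg.
Burnout mass m_f = stage dry + payload = 19,803.3 + 7,750 = 27,553.3 kg.
v_e = Isp · g₀ = 313 × 9.81 = 3070.5 m/s.
Rocket equation: Δv = v_e · ln(183,000/27,553.3) = 3070.5 × ln(6.642) = 3070.5 × 1.8934 ≈ 5814 m/s.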